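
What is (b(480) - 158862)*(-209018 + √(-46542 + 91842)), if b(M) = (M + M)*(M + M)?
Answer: -159425971284 + 7627380*√453 ≈ -1.5926e+11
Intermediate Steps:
b(M) = 4*M² (b(M) = (2*M)*(2*M) = 4*M²)
(b(480) - 158862)*(-209018 + √(-46542 + 91842)) = (4*480² - 158862)*(-209018 + √(-46542 + 91842)) = (4*230400 - 158862)*(-209018 + √45300) = (921600 - 158862)*(-209018 + 10*√453) = 762738*(-209018 + 10*√453) = -159425971284 + 7627380*√453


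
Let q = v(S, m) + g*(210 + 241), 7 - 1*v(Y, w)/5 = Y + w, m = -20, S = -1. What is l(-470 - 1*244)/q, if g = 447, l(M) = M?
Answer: -714/201737 ≈ -0.0035393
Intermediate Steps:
v(Y, w) = 35 - 5*Y - 5*w (v(Y, w) = 35 - 5*(Y + w) = 35 + (-5*Y - 5*w) = 35 - 5*Y - 5*w)
q = 201737 (q = (35 - 5*(-1) - 5*(-20)) + 447*(210 + 241) = (35 + 5 + 100) + 447*451 = 140 + 201597 = 201737)
l(-470 - 1*244)/q = (-470 - 1*244)/201737 = (-470 - 244)*(1/201737) = -714*1/201737 = -714/201737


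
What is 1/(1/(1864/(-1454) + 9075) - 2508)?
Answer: -6596593/16544254517 ≈ -0.00039872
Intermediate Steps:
1/(1/(1864/(-1454) + 9075) - 2508) = 1/(1/(1864*(-1/1454) + 9075) - 2508) = 1/(1/(-932/727 + 9075) - 2508) = 1/(1/(6596593/727) - 2508) = 1/(727/6596593 - 2508) = 1/(-16544254517/6596593) = -6596593/16544254517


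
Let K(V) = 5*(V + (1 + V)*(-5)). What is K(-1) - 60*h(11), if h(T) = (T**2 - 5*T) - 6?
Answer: -3605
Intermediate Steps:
K(V) = -25 - 20*V (K(V) = 5*(V + (-5 - 5*V)) = 5*(-5 - 4*V) = -25 - 20*V)
h(T) = -6 + T**2 - 5*T
K(-1) - 60*h(11) = (-25 - 20*(-1)) - 60*(-6 + 11**2 - 5*11) = (-25 + 20) - 60*(-6 + 121 - 55) = -5 - 60*60 = -5 - 3600 = -3605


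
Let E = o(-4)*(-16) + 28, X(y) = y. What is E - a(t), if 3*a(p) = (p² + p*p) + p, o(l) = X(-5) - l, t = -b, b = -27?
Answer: -451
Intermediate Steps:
t = 27 (t = -1*(-27) = 27)
o(l) = -5 - l
a(p) = p/3 + 2*p²/3 (a(p) = ((p² + p*p) + p)/3 = ((p² + p²) + p)/3 = (2*p² + p)/3 = (p + 2*p²)/3 = p/3 + 2*p²/3)
E = 44 (E = (-5 - 1*(-4))*(-16) + 28 = (-5 + 4)*(-16) + 28 = -1*(-16) + 28 = 16 + 28 = 44)
E - a(t) = 44 - 27*(1 + 2*27)/3 = 44 - 27*(1 + 54)/3 = 44 - 27*55/3 = 44 - 1*495 = 44 - 495 = -451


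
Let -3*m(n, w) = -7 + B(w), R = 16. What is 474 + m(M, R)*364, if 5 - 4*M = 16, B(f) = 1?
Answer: 1202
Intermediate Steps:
M = -11/4 (M = 5/4 - ¼*16 = 5/4 - 4 = -11/4 ≈ -2.7500)
m(n, w) = 2 (m(n, w) = -(-7 + 1)/3 = -⅓*(-6) = 2)
474 + m(M, R)*364 = 474 + 2*364 = 474 + 728 = 1202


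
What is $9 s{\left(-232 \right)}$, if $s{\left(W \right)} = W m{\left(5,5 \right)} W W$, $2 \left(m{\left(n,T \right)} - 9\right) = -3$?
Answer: $-842883840$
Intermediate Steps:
$m{\left(n,T \right)} = \frac{15}{2}$ ($m{\left(n,T \right)} = 9 + \frac{1}{2} \left(-3\right) = 9 - \frac{3}{2} = \frac{15}{2}$)
$s{\left(W \right)} = \frac{15 W^{3}}{2}$ ($s{\left(W \right)} = W \frac{15}{2} W W = \frac{15 W}{2} W^{2} = \frac{15 W^{3}}{2}$)
$9 s{\left(-232 \right)} = 9 \frac{15 \left(-232\right)^{3}}{2} = 9 \cdot \frac{15}{2} \left(-12487168\right) = 9 \left(-93653760\right) = -842883840$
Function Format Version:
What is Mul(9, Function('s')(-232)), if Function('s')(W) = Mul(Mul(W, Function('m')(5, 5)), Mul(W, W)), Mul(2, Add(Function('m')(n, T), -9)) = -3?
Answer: -842883840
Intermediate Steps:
Function('m')(n, T) = Rational(15, 2) (Function('m')(n, T) = Add(9, Mul(Rational(1, 2), -3)) = Add(9, Rational(-3, 2)) = Rational(15, 2))
Function('s')(W) = Mul(Rational(15, 2), Pow(W, 3)) (Function('s')(W) = Mul(Mul(W, Rational(15, 2)), Mul(W, W)) = Mul(Mul(Rational(15, 2), W), Pow(W, 2)) = Mul(Rational(15, 2), Pow(W, 3)))
Mul(9, Function('s')(-232)) = Mul(9, Mul(Rational(15, 2), Pow(-232, 3))) = Mul(9, Mul(Rational(15, 2), -12487168)) = Mul(9, -93653760) = -842883840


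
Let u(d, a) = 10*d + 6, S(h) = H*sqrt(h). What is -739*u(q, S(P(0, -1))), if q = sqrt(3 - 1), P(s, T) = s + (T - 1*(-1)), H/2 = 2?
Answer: -4434 - 7390*sqrt(2) ≈ -14885.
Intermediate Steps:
H = 4 (H = 2*2 = 4)
P(s, T) = 1 + T + s (P(s, T) = s + (T + 1) = s + (1 + T) = 1 + T + s)
S(h) = 4*sqrt(h)
q = sqrt(2) ≈ 1.4142
u(d, a) = 6 + 10*d
-739*u(q, S(P(0, -1))) = -739*(6 + 10*sqrt(2)) = -4434 - 7390*sqrt(2)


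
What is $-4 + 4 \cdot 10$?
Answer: $36$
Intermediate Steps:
$-4 + 4 \cdot 10 = -4 + 40 = 36$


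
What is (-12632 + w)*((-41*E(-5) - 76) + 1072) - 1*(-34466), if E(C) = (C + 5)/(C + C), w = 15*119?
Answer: -10769146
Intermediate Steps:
w = 1785
E(C) = (5 + C)/(2*C) (E(C) = (5 + C)/((2*C)) = (5 + C)*(1/(2*C)) = (5 + C)/(2*C))
(-12632 + w)*((-41*E(-5) - 76) + 1072) - 1*(-34466) = (-12632 + 1785)*((-41*(5 - 5)/(2*(-5)) - 76) + 1072) - 1*(-34466) = -10847*((-41*(-1)*0/(2*5) - 76) + 1072) + 34466 = -10847*((-41*0 - 76) + 1072) + 34466 = -10847*((0 - 76) + 1072) + 34466 = -10847*(-76 + 1072) + 34466 = -10847*996 + 34466 = -10803612 + 34466 = -10769146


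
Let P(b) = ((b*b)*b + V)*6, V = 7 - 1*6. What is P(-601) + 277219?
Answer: -1302213581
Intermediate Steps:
V = 1 (V = 7 - 6 = 1)
P(b) = 6 + 6*b³ (P(b) = ((b*b)*b + 1)*6 = (b²*b + 1)*6 = (b³ + 1)*6 = (1 + b³)*6 = 6 + 6*b³)
P(-601) + 277219 = (6 + 6*(-601)³) + 277219 = (6 + 6*(-217081801)) + 277219 = (6 - 1302490806) + 277219 = -1302490800 + 277219 = -1302213581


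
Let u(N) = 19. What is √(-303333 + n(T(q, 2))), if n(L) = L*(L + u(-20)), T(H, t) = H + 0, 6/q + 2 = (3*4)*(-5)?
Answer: 3*I*√32389419/31 ≈ 550.76*I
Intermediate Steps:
q = -3/31 (q = 6/(-2 + (3*4)*(-5)) = 6/(-2 + 12*(-5)) = 6/(-2 - 60) = 6/(-62) = 6*(-1/62) = -3/31 ≈ -0.096774)
T(H, t) = H
n(L) = L*(19 + L) (n(L) = L*(L + 19) = L*(19 + L))
√(-303333 + n(T(q, 2))) = √(-303333 - 3*(19 - 3/31)/31) = √(-303333 - 3/31*586/31) = √(-303333 - 1758/961) = √(-291504771/961) = 3*I*√32389419/31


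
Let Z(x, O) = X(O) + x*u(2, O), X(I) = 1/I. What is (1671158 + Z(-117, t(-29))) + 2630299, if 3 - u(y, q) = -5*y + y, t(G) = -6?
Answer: 25801019/6 ≈ 4.3002e+6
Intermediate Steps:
u(y, q) = 3 + 4*y (u(y, q) = 3 - (-5*y + y) = 3 - (-4)*y = 3 + 4*y)
Z(x, O) = 1/O + 11*x (Z(x, O) = 1/O + x*(3 + 4*2) = 1/O + x*(3 + 8) = 1/O + x*11 = 1/O + 11*x)
(1671158 + Z(-117, t(-29))) + 2630299 = (1671158 + (1/(-6) + 11*(-117))) + 2630299 = (1671158 + (-1/6 - 1287)) + 2630299 = (1671158 - 7723/6) + 2630299 = 10019225/6 + 2630299 = 25801019/6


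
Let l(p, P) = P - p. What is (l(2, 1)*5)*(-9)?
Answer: 45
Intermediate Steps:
(l(2, 1)*5)*(-9) = ((1 - 1*2)*5)*(-9) = ((1 - 2)*5)*(-9) = -1*5*(-9) = -5*(-9) = 45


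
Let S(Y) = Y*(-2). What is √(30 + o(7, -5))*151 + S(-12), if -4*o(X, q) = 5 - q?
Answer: 24 + 151*√110/2 ≈ 815.85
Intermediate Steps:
o(X, q) = -5/4 + q/4 (o(X, q) = -(5 - q)/4 = -5/4 + q/4)
S(Y) = -2*Y
√(30 + o(7, -5))*151 + S(-12) = √(30 + (-5/4 + (¼)*(-5)))*151 - 2*(-12) = √(30 + (-5/4 - 5/4))*151 + 24 = √(30 - 5/2)*151 + 24 = √(55/2)*151 + 24 = (√110/2)*151 + 24 = 151*√110/2 + 24 = 24 + 151*√110/2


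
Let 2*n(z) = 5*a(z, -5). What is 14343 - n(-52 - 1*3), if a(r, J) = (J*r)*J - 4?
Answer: 35581/2 ≈ 17791.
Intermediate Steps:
a(r, J) = -4 + r*J² (a(r, J) = r*J² - 4 = -4 + r*J²)
n(z) = -10 + 125*z/2 (n(z) = (5*(-4 + z*(-5)²))/2 = (5*(-4 + z*25))/2 = (5*(-4 + 25*z))/2 = (-20 + 125*z)/2 = -10 + 125*z/2)
14343 - n(-52 - 1*3) = 14343 - (-10 + 125*(-52 - 1*3)/2) = 14343 - (-10 + 125*(-52 - 3)/2) = 14343 - (-10 + (125/2)*(-55)) = 14343 - (-10 - 6875/2) = 14343 - 1*(-6895/2) = 14343 + 6895/2 = 35581/2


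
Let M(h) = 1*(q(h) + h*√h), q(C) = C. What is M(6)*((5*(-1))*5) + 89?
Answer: -61 - 150*√6 ≈ -428.42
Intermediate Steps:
M(h) = h + h^(3/2) (M(h) = 1*(h + h*√h) = 1*(h + h^(3/2)) = h + h^(3/2))
M(6)*((5*(-1))*5) + 89 = (6 + 6^(3/2))*((5*(-1))*5) + 89 = (6 + 6*√6)*(-5*5) + 89 = (6 + 6*√6)*(-25) + 89 = (-150 - 150*√6) + 89 = -61 - 150*√6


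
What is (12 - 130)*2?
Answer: -236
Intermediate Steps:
(12 - 130)*2 = -118*2 = -236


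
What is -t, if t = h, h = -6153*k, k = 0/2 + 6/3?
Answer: 12306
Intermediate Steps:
k = 2 (k = 0*(½) + 6*(⅓) = 0 + 2 = 2)
h = -12306 (h = -6153*2 = -12306)
t = -12306
-t = -1*(-12306) = 12306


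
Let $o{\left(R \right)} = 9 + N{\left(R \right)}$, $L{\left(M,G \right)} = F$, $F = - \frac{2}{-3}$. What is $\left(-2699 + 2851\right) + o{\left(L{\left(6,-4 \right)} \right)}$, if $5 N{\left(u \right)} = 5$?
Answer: $162$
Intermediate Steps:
$N{\left(u \right)} = 1$ ($N{\left(u \right)} = \frac{1}{5} \cdot 5 = 1$)
$F = \frac{2}{3}$ ($F = \left(-2\right) \left(- \frac{1}{3}\right) = \frac{2}{3} \approx 0.66667$)
$L{\left(M,G \right)} = \frac{2}{3}$
$o{\left(R \right)} = 10$ ($o{\left(R \right)} = 9 + 1 = 10$)
$\left(-2699 + 2851\right) + o{\left(L{\left(6,-4 \right)} \right)} = \left(-2699 + 2851\right) + 10 = 152 + 10 = 162$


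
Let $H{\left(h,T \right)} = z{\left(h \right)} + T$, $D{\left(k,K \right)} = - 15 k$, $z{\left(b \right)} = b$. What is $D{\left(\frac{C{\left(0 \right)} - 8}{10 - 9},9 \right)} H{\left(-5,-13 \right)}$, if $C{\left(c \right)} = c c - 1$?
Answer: $-2430$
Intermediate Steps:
$C{\left(c \right)} = -1 + c^{2}$ ($C{\left(c \right)} = c^{2} - 1 = -1 + c^{2}$)
$H{\left(h,T \right)} = T + h$ ($H{\left(h,T \right)} = h + T = T + h$)
$D{\left(\frac{C{\left(0 \right)} - 8}{10 - 9},9 \right)} H{\left(-5,-13 \right)} = - 15 \frac{\left(-1 + 0^{2}\right) - 8}{10 - 9} \left(-13 - 5\right) = - 15 \frac{\left(-1 + 0\right) - 8}{1} \left(-18\right) = - 15 \left(-1 - 8\right) 1 \left(-18\right) = - 15 \left(\left(-9\right) 1\right) \left(-18\right) = \left(-15\right) \left(-9\right) \left(-18\right) = 135 \left(-18\right) = -2430$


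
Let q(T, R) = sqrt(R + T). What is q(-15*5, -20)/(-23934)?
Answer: -I*sqrt(95)/23934 ≈ -0.00040724*I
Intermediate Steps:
q(-15*5, -20)/(-23934) = sqrt(-20 - 15*5)/(-23934) = sqrt(-20 - 75)*(-1/23934) = sqrt(-95)*(-1/23934) = (I*sqrt(95))*(-1/23934) = -I*sqrt(95)/23934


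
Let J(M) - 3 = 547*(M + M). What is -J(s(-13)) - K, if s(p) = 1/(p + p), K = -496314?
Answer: 6452590/13 ≈ 4.9635e+5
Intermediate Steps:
s(p) = 1/(2*p)
J(M) = 3 + 1094*M (J(M) = 3 + 547*(M + M) = 3 + 547*(2*M) = 3 + 1094*M)
-J(s(-13)) - K = -(3 + 1094*((½)/(-13))) - 1*(-496314) = -(3 + 1094*((½)*(-1/13))) + 496314 = -(3 + 1094*(-1/26)) + 496314 = -(3 - 547/13) + 496314 = -1*(-508/13) + 496314 = 508/13 + 496314 = 6452590/13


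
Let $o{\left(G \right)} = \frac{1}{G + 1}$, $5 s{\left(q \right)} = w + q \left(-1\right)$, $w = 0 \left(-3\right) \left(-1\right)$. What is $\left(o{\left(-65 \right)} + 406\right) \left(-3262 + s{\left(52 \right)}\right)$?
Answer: $- \frac{212566923}{160} \approx -1.3285 \cdot 10^{6}$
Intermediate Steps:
$w = 0$ ($w = 0 \left(-1\right) = 0$)
$s{\left(q \right)} = - \frac{q}{5}$ ($s{\left(q \right)} = \frac{0 + q \left(-1\right)}{5} = \frac{0 - q}{5} = \frac{\left(-1\right) q}{5} = - \frac{q}{5}$)
$o{\left(G \right)} = \frac{1}{1 + G}$
$\left(o{\left(-65 \right)} + 406\right) \left(-3262 + s{\left(52 \right)}\right) = \left(\frac{1}{1 - 65} + 406\right) \left(-3262 - \frac{52}{5}\right) = \left(\frac{1}{-64} + 406\right) \left(-3262 - \frac{52}{5}\right) = \left(- \frac{1}{64} + 406\right) \left(- \frac{16362}{5}\right) = \frac{25983}{64} \left(- \frac{16362}{5}\right) = - \frac{212566923}{160}$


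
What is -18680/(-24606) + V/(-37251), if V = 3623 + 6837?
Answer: 24359440/50922117 ≈ 0.47837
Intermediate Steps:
V = 10460
-18680/(-24606) + V/(-37251) = -18680/(-24606) + 10460/(-37251) = -18680*(-1/24606) + 10460*(-1/37251) = 9340/12303 - 10460/37251 = 24359440/50922117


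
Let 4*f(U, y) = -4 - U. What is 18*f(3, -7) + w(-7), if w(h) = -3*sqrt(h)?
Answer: -63/2 - 3*I*sqrt(7) ≈ -31.5 - 7.9373*I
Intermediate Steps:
f(U, y) = -1 - U/4 (f(U, y) = (-4 - U)/4 = -1 - U/4)
18*f(3, -7) + w(-7) = 18*(-1 - 1/4*3) - 3*I*sqrt(7) = 18*(-1 - 3/4) - 3*I*sqrt(7) = 18*(-7/4) - 3*I*sqrt(7) = -63/2 - 3*I*sqrt(7)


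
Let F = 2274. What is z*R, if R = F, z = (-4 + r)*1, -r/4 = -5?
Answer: 36384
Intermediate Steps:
r = 20 (r = -4*(-5) = 20)
z = 16 (z = (-4 + 20)*1 = 16*1 = 16)
R = 2274
z*R = 16*2274 = 36384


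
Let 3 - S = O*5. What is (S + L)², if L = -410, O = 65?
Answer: 535824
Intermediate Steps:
S = -322 (S = 3 - 65*5 = 3 - 1*325 = 3 - 325 = -322)
(S + L)² = (-322 - 410)² = (-732)² = 535824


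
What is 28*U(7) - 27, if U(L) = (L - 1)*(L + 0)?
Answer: 1149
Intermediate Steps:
U(L) = L*(-1 + L) (U(L) = (-1 + L)*L = L*(-1 + L))
28*U(7) - 27 = 28*(7*(-1 + 7)) - 27 = 28*(7*6) - 27 = 28*42 - 27 = 1176 - 27 = 1149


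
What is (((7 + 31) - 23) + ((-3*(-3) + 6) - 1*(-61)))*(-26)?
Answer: -2366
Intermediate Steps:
(((7 + 31) - 23) + ((-3*(-3) + 6) - 1*(-61)))*(-26) = ((38 - 23) + ((9 + 6) + 61))*(-26) = (15 + (15 + 61))*(-26) = (15 + 76)*(-26) = 91*(-26) = -2366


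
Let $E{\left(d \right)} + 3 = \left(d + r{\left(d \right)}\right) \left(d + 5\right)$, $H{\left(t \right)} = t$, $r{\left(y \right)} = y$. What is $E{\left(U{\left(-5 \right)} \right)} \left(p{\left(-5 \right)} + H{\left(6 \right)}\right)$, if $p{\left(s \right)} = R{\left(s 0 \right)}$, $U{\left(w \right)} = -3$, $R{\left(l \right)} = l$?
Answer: $-90$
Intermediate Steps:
$p{\left(s \right)} = 0$ ($p{\left(s \right)} = s 0 = 0$)
$E{\left(d \right)} = -3 + 2 d \left(5 + d\right)$ ($E{\left(d \right)} = -3 + \left(d + d\right) \left(d + 5\right) = -3 + 2 d \left(5 + d\right)$)
$E{\left(U{\left(-5 \right)} \right)} \left(p{\left(-5 \right)} + H{\left(6 \right)}\right) = \left(-3 + 2 \left(-3\right)^{2} + 10 \left(-3\right)\right) \left(0 + 6\right) = \left(-3 + 2 \cdot 9 - 30\right) 6 = \left(-3 + 18 - 30\right) 6 = \left(-15\right) 6 = -90$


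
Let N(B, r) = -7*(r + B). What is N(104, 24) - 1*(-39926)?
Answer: 39030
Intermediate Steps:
N(B, r) = -7*B - 7*r (N(B, r) = -7*(B + r) = -7*B - 7*r)
N(104, 24) - 1*(-39926) = (-7*104 - 7*24) - 1*(-39926) = (-728 - 168) + 39926 = -896 + 39926 = 39030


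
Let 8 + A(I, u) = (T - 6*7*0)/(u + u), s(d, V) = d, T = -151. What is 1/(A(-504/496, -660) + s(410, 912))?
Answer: 1320/530791 ≈ 0.0024869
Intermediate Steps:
A(I, u) = -8 - 151/(2*u) (A(I, u) = -8 + (-151 - 6*7*0)/(u + u) = -8 + (-151 - 42*0)/((2*u)) = -8 + (-151 + 0)*(1/(2*u)) = -8 - 151/(2*u))
1/(A(-504/496, -660) + s(410, 912)) = 1/((-8 - 151/2/(-660)) + 410) = 1/((-8 - 151/2*(-1/660)) + 410) = 1/((-8 + 151/1320) + 410) = 1/(-10409/1320 + 410) = 1/(530791/1320) = 1320/530791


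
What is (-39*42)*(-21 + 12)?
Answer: 14742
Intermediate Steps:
(-39*42)*(-21 + 12) = -1638*(-9) = 14742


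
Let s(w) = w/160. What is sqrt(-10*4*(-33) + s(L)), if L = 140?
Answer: sqrt(21134)/4 ≈ 36.344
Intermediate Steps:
s(w) = w/160 (s(w) = w*(1/160) = w/160)
sqrt(-10*4*(-33) + s(L)) = sqrt(-10*4*(-33) + (1/160)*140) = sqrt(-40*(-33) + 7/8) = sqrt(1320 + 7/8) = sqrt(10567/8) = sqrt(21134)/4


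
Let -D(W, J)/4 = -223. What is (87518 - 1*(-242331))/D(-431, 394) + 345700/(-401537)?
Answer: 132138213513/358171004 ≈ 368.92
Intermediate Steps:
D(W, J) = 892 (D(W, J) = -4*(-223) = 892)
(87518 - 1*(-242331))/D(-431, 394) + 345700/(-401537) = (87518 - 1*(-242331))/892 + 345700/(-401537) = (87518 + 242331)*(1/892) + 345700*(-1/401537) = 329849*(1/892) - 345700/401537 = 329849/892 - 345700/401537 = 132138213513/358171004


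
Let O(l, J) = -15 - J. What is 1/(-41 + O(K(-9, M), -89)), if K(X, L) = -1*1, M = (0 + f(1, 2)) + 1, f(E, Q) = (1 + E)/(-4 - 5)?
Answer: 1/33 ≈ 0.030303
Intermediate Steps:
f(E, Q) = -1/9 - E/9 (f(E, Q) = (1 + E)/(-9) = (1 + E)*(-1/9) = -1/9 - E/9)
M = 7/9 (M = (0 + (-1/9 - 1/9*1)) + 1 = (0 + (-1/9 - 1/9)) + 1 = (0 - 2/9) + 1 = -2/9 + 1 = 7/9 ≈ 0.77778)
K(X, L) = -1
1/(-41 + O(K(-9, M), -89)) = 1/(-41 + (-15 - 1*(-89))) = 1/(-41 + (-15 + 89)) = 1/(-41 + 74) = 1/33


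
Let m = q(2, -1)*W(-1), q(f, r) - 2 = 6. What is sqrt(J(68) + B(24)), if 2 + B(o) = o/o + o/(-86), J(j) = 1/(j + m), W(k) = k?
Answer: I*sqrt(2100765)/1290 ≈ 1.1236*I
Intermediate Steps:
q(f, r) = 8 (q(f, r) = 2 + 6 = 8)
m = -8 (m = 8*(-1) = -8)
J(j) = 1/(-8 + j) (J(j) = 1/(j - 8) = 1/(-8 + j))
B(o) = -1 - o/86 (B(o) = -2 + (o/o + o/(-86)) = -2 + (1 + o*(-1/86)) = -2 + (1 - o/86) = -1 - o/86)
sqrt(J(68) + B(24)) = sqrt(1/(-8 + 68) + (-1 - 1/86*24)) = sqrt(1/60 + (-1 - 12/43)) = sqrt(1/60 - 55/43) = sqrt(-3257/2580) = I*sqrt(2100765)/1290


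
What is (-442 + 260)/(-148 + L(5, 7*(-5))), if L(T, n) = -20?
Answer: 13/12 ≈ 1.0833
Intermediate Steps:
(-442 + 260)/(-148 + L(5, 7*(-5))) = (-442 + 260)/(-148 - 20) = -182/(-168) = -182*(-1/168) = 13/12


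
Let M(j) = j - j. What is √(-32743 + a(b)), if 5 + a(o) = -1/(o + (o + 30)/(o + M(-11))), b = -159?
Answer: I*√35967252449/1048 ≈ 180.96*I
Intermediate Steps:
M(j) = 0
a(o) = -5 - 1/(o + (30 + o)/o) (a(o) = -5 - 1/(o + (o + 30)/(o + 0)) = -5 - 1/(o + (30 + o)/o))
√(-32743 + a(b)) = √(-32743 + (-150 - 6*(-159) - 5*(-159)²)/(30 - 159 + (-159)²)) = √(-32743 + (-150 + 954 - 5*25281)/(30 - 159 + 25281)) = √(-32743 + (-150 + 954 - 126405)/25152) = √(-32743 + (1/25152)*(-125601)) = √(-32743 - 41867/8384) = √(-274559179/8384) = I*√35967252449/1048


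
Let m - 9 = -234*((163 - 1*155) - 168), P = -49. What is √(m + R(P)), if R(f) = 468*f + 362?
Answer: √14879 ≈ 121.98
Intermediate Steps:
R(f) = 362 + 468*f
m = 37449 (m = 9 - 234*((163 - 1*155) - 168) = 9 - 234*((163 - 155) - 168) = 9 - 234*(8 - 168) = 9 - 234*(-160) = 9 + 37440 = 37449)
√(m + R(P)) = √(37449 + (362 + 468*(-49))) = √(37449 + (362 - 22932)) = √(37449 - 22570) = √14879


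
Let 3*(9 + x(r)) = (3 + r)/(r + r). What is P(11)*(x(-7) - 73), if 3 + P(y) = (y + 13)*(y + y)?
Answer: -43000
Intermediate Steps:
P(y) = -3 + 2*y*(13 + y) (P(y) = -3 + (y + 13)*(y + y) = -3 + (13 + y)*(2*y) = -3 + 2*y*(13 + y))
x(r) = -9 + (3 + r)/(6*r) (x(r) = -9 + ((3 + r)/(r + r))/3 = -9 + ((3 + r)/((2*r)))/3 = -9 + ((3 + r)*(1/(2*r)))/3 = -9 + ((3 + r)/(2*r))/3 = -9 + (3 + r)/(6*r))
P(11)*(x(-7) - 73) = (-3 + 2*11² + 26*11)*((⅙)*(3 - 53*(-7))/(-7) - 73) = (-3 + 2*121 + 286)*((⅙)*(-⅐)*(3 + 371) - 73) = (-3 + 242 + 286)*((⅙)*(-⅐)*374 - 73) = 525*(-187/21 - 73) = 525*(-1720/21) = -43000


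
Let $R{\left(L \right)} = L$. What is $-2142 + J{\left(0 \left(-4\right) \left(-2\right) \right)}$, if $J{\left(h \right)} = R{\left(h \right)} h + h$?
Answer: $-2142$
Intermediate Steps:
$J{\left(h \right)} = h + h^{2}$ ($J{\left(h \right)} = h h + h = h^{2} + h = h + h^{2}$)
$-2142 + J{\left(0 \left(-4\right) \left(-2\right) \right)} = -2142 + 0 \left(-4\right) \left(-2\right) \left(1 + 0 \left(-4\right) \left(-2\right)\right) = -2142 + 0 \left(-2\right) \left(1 + 0 \left(-2\right)\right) = -2142 + 0 \left(1 + 0\right) = -2142 + 0 \cdot 1 = -2142 + 0 = -2142$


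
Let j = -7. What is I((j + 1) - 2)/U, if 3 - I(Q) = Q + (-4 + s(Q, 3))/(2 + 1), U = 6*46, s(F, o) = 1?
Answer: 1/23 ≈ 0.043478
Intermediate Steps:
U = 276
I(Q) = 4 - Q (I(Q) = 3 - (Q + (-4 + 1)/(2 + 1)) = 3 - (Q - 3/3) = 3 - (Q - 3*1/3) = 3 - (Q - 1) = 3 - (-1 + Q) = 3 + (1 - Q) = 4 - Q)
I((j + 1) - 2)/U = (4 - ((-7 + 1) - 2))/276 = (4 - (-6 - 2))*(1/276) = (4 - 1*(-8))*(1/276) = (4 + 8)*(1/276) = 12*(1/276) = 1/23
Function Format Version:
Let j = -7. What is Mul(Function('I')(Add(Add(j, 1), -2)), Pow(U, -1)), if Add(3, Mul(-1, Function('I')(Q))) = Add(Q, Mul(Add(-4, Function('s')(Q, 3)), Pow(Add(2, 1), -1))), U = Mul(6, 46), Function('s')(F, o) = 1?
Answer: Rational(1, 23) ≈ 0.043478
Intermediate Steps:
U = 276
Function('I')(Q) = Add(4, Mul(-1, Q)) (Function('I')(Q) = Add(3, Mul(-1, Add(Q, Mul(Add(-4, 1), Pow(Add(2, 1), -1))))) = Add(3, Mul(-1, Add(Q, Mul(-3, Pow(3, -1))))) = Add(3, Mul(-1, Add(Q, Mul(-3, Rational(1, 3))))) = Add(3, Mul(-1, Add(Q, -1))) = Add(3, Mul(-1, Add(-1, Q))) = Add(3, Add(1, Mul(-1, Q))) = Add(4, Mul(-1, Q)))
Mul(Function('I')(Add(Add(j, 1), -2)), Pow(U, -1)) = Mul(Add(4, Mul(-1, Add(Add(-7, 1), -2))), Pow(276, -1)) = Mul(Add(4, Mul(-1, Add(-6, -2))), Rational(1, 276)) = Mul(Add(4, Mul(-1, -8)), Rational(1, 276)) = Mul(Add(4, 8), Rational(1, 276)) = Mul(12, Rational(1, 276)) = Rational(1, 23)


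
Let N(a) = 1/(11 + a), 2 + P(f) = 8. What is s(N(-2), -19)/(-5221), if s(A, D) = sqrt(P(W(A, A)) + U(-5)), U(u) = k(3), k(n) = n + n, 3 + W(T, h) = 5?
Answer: -2*sqrt(3)/5221 ≈ -0.00066349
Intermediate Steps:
W(T, h) = 2 (W(T, h) = -3 + 5 = 2)
k(n) = 2*n
P(f) = 6 (P(f) = -2 + 8 = 6)
U(u) = 6 (U(u) = 2*3 = 6)
s(A, D) = 2*sqrt(3) (s(A, D) = sqrt(6 + 6) = sqrt(12) = 2*sqrt(3))
s(N(-2), -19)/(-5221) = (2*sqrt(3))/(-5221) = (2*sqrt(3))*(-1/5221) = -2*sqrt(3)/5221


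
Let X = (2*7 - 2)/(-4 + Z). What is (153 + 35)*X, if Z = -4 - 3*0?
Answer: -282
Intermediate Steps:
Z = -4 (Z = -4 + 0 = -4)
X = -3/2 (X = (2*7 - 2)/(-4 - 4) = (14 - 2)/(-8) = 12*(-1/8) = -3/2 ≈ -1.5000)
(153 + 35)*X = (153 + 35)*(-3/2) = 188*(-3/2) = -282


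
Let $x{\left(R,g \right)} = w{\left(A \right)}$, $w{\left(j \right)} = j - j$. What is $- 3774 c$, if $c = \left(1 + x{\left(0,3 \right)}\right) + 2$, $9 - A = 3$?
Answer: $-11322$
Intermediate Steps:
$A = 6$ ($A = 9 - 3 = 6$)
$w{\left(j \right)} = 0$
$x{\left(R,g \right)} = 0$
$c = 3$ ($c = \left(1 + 0\right) + 2 = 1 + 2 = 3$)
$- 3774 c = \left(-3774\right) 3 = -11322$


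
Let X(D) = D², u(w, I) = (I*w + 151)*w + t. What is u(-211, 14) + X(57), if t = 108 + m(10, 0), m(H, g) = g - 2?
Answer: 594788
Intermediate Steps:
m(H, g) = -2 + g
t = 106 (t = 108 + (-2 + 0) = 108 - 2 = 106)
u(w, I) = 106 + w*(151 + I*w) (u(w, I) = (I*w + 151)*w + 106 = (151 + I*w)*w + 106 = w*(151 + I*w) + 106 = 106 + w*(151 + I*w))
u(-211, 14) + X(57) = (106 + 151*(-211) + 14*(-211)²) + 57² = (106 - 31861 + 14*44521) + 3249 = (106 - 31861 + 623294) + 3249 = 591539 + 3249 = 594788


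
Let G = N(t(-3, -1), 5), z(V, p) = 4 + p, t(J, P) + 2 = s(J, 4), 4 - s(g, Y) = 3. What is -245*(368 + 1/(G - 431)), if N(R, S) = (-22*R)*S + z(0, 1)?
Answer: -28490315/316 ≈ -90159.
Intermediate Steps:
s(g, Y) = 1 (s(g, Y) = 4 - 1*3 = 4 - 3 = 1)
t(J, P) = -1 (t(J, P) = -2 + 1 = -1)
N(R, S) = 5 - 22*R*S (N(R, S) = (-22*R)*S + (4 + 1) = -22*R*S + 5 = 5 - 22*R*S)
G = 115 (G = 5 - 22*(-1)*5 = 5 + 110 = 115)
-245*(368 + 1/(G - 431)) = -245*(368 + 1/(115 - 431)) = -245*(368 + 1/(-316)) = -245*(368 - 1/316) = -245*116287/316 = -28490315/316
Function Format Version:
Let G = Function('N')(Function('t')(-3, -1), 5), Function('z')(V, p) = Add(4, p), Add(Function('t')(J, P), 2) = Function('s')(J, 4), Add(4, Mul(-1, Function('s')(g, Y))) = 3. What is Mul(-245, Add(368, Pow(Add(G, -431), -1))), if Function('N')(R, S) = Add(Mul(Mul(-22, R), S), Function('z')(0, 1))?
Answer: Rational(-28490315, 316) ≈ -90159.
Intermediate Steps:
Function('s')(g, Y) = 1 (Function('s')(g, Y) = Add(4, Mul(-1, 3)) = Add(4, -3) = 1)
Function('t')(J, P) = -1 (Function('t')(J, P) = Add(-2, 1) = -1)
Function('N')(R, S) = Add(5, Mul(-22, R, S)) (Function('N')(R, S) = Add(Mul(Mul(-22, R), S), Add(4, 1)) = Add(Mul(-22, R, S), 5) = Add(5, Mul(-22, R, S)))
G = 115 (G = Add(5, Mul(-22, -1, 5)) = Add(5, 110) = 115)
Mul(-245, Add(368, Pow(Add(G, -431), -1))) = Mul(-245, Add(368, Pow(Add(115, -431), -1))) = Mul(-245, Add(368, Pow(-316, -1))) = Mul(-245, Add(368, Rational(-1, 316))) = Mul(-245, Rational(116287, 316)) = Rational(-28490315, 316)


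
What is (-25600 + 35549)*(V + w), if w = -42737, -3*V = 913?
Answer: -1284654676/3 ≈ -4.2822e+8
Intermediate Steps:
V = -913/3 (V = -⅓*913 = -913/3 ≈ -304.33)
(-25600 + 35549)*(V + w) = (-25600 + 35549)*(-913/3 - 42737) = 9949*(-129124/3) = -1284654676/3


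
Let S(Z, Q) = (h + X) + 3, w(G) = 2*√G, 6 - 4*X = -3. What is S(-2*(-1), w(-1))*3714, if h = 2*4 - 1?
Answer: 90993/2 ≈ 45497.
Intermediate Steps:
X = 9/4 (X = 3/2 - ¼*(-3) = 3/2 + ¾ = 9/4 ≈ 2.2500)
h = 7 (h = 8 - 1 = 7)
S(Z, Q) = 49/4 (S(Z, Q) = (7 + 9/4) + 3 = 37/4 + 3 = 49/4)
S(-2*(-1), w(-1))*3714 = (49/4)*3714 = 90993/2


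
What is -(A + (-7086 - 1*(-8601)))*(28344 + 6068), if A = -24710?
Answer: 798186340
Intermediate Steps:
-(A + (-7086 - 1*(-8601)))*(28344 + 6068) = -(-24710 + (-7086 - 1*(-8601)))*(28344 + 6068) = -(-24710 + (-7086 + 8601))*34412 = -(-24710 + 1515)*34412 = -(-23195)*34412 = -1*(-798186340) = 798186340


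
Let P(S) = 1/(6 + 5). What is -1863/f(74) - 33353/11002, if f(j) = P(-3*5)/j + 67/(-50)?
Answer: 52024963121/37467311 ≈ 1388.5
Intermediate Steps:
P(S) = 1/11
f(j) = -67/50 + 1/(11*j) (f(j) = 1/(11*j) + 67/(-50) = 1/(11*j) + 67*(-1/50) = 1/(11*j) - 67/50 = -67/50 + 1/(11*j))
-1863/f(74) - 33353/11002 = -1863*40700/(50 - 737*74) - 33353/11002 = -1863*40700/(50 - 54538) - 33353*1/11002 = -1863/((1/550)*(1/74)*(-54488)) - 33353/11002 = -1863/(-13622/10175) - 33353/11002 = -1863*(-10175/13622) - 33353/11002 = 18956025/13622 - 33353/11002 = 52024963121/37467311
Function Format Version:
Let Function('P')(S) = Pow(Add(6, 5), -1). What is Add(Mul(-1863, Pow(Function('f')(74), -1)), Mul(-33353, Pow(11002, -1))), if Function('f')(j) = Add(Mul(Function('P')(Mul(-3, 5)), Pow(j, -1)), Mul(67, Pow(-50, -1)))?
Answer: Rational(52024963121, 37467311) ≈ 1388.5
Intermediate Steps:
Function('P')(S) = Rational(1, 11) (Function('P')(S) = Pow(11, -1) = Rational(1, 11))
Function('f')(j) = Add(Rational(-67, 50), Mul(Rational(1, 11), Pow(j, -1))) (Function('f')(j) = Add(Mul(Rational(1, 11), Pow(j, -1)), Mul(67, Pow(-50, -1))) = Add(Mul(Rational(1, 11), Pow(j, -1)), Mul(67, Rational(-1, 50))) = Add(Mul(Rational(1, 11), Pow(j, -1)), Rational(-67, 50)) = Add(Rational(-67, 50), Mul(Rational(1, 11), Pow(j, -1))))
Add(Mul(-1863, Pow(Function('f')(74), -1)), Mul(-33353, Pow(11002, -1))) = Add(Mul(-1863, Pow(Mul(Rational(1, 550), Pow(74, -1), Add(50, Mul(-737, 74))), -1)), Mul(-33353, Pow(11002, -1))) = Add(Mul(-1863, Pow(Mul(Rational(1, 550), Rational(1, 74), Add(50, -54538)), -1)), Mul(-33353, Rational(1, 11002))) = Add(Mul(-1863, Pow(Mul(Rational(1, 550), Rational(1, 74), -54488), -1)), Rational(-33353, 11002)) = Add(Mul(-1863, Pow(Rational(-13622, 10175), -1)), Rational(-33353, 11002)) = Add(Mul(-1863, Rational(-10175, 13622)), Rational(-33353, 11002)) = Add(Rational(18956025, 13622), Rational(-33353, 11002)) = Rational(52024963121, 37467311)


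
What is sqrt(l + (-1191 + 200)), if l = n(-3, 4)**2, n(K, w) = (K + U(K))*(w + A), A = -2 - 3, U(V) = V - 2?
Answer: 3*I*sqrt(103) ≈ 30.447*I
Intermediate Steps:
U(V) = -2 + V
A = -5
n(K, w) = (-5 + w)*(-2 + 2*K) (n(K, w) = (K + (-2 + K))*(w - 5) = (-2 + 2*K)*(-5 + w) = (-5 + w)*(-2 + 2*K))
l = 64 (l = (10 - 10*(-3) - 2*4 + 2*(-3)*4)**2 = (10 + 30 - 8 - 24)**2 = 8**2 = 64)
sqrt(l + (-1191 + 200)) = sqrt(64 + (-1191 + 200)) = sqrt(64 - 991) = sqrt(-927) = 3*I*sqrt(103)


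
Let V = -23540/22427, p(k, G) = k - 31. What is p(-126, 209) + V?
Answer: -3544579/22427 ≈ -158.05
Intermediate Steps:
p(k, G) = -31 + k
V = -23540/22427 (V = -23540*1/22427 = -23540/22427 ≈ -1.0496)
p(-126, 209) + V = (-31 - 126) - 23540/22427 = -157 - 23540/22427 = -3544579/22427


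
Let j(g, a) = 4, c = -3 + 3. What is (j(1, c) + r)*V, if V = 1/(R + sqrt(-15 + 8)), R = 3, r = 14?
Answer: 27/8 - 9*I*sqrt(7)/8 ≈ 3.375 - 2.9765*I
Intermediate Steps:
c = 0
V = 1/(3 + I*sqrt(7)) (V = 1/(3 + sqrt(-15 + 8)) = 1/(3 + sqrt(-7)) = 1/(3 + I*sqrt(7)) ≈ 0.1875 - 0.16536*I)
(j(1, c) + r)*V = (4 + 14)*(3/16 - I*sqrt(7)/16) = 18*(3/16 - I*sqrt(7)/16) = 27/8 - 9*I*sqrt(7)/8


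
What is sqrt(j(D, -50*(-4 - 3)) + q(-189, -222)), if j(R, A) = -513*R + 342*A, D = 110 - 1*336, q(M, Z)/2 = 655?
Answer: 2*sqrt(59237) ≈ 486.77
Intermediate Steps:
q(M, Z) = 1310 (q(M, Z) = 2*655 = 1310)
D = -226 (D = 110 - 336 = -226)
sqrt(j(D, -50*(-4 - 3)) + q(-189, -222)) = sqrt((-513*(-226) + 342*(-50*(-4 - 3))) + 1310) = sqrt((115938 + 342*(-50*(-7))) + 1310) = sqrt((115938 + 342*(-10*(-35))) + 1310) = sqrt((115938 + 342*350) + 1310) = sqrt((115938 + 119700) + 1310) = sqrt(235638 + 1310) = sqrt(236948) = 2*sqrt(59237)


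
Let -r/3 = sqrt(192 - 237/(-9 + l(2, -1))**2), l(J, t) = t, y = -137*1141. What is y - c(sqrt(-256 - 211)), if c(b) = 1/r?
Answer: -156317 + 10*sqrt(43)/2709 ≈ -1.5632e+5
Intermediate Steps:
y = -156317
r = -63*sqrt(43)/10 (r = -3*sqrt(192 - 237/(-9 - 1)**2) = -3*sqrt(192 - 237/((-10)**2)) = -3*sqrt(192 - 237/100) = -63*sqrt(43)/10 ≈ -41.312)
c(b) = -10*sqrt(43)/2709 (c(b) = 1/(-63*sqrt(43)/10) = -10*sqrt(43)/2709)
y - c(sqrt(-256 - 211)) = -156317 - (-10)*sqrt(43)/2709 = -156317 + 10*sqrt(43)/2709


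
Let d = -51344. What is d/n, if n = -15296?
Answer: 3209/956 ≈ 3.3567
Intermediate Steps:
d/n = -51344/(-15296) = -51344*(-1/15296) = 3209/956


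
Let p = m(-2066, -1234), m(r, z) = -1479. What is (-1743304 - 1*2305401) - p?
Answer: -4047226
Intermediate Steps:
p = -1479
(-1743304 - 1*2305401) - p = (-1743304 - 1*2305401) - 1*(-1479) = (-1743304 - 2305401) + 1479 = -4048705 + 1479 = -4047226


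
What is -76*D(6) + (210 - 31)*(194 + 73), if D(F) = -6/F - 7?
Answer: 48401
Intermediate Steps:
D(F) = -7 - 6/F
-76*D(6) + (210 - 31)*(194 + 73) = -76*(-7 - 6/6) + (210 - 31)*(194 + 73) = -76*(-7 - 6*1/6) + 179*267 = -76*(-7 - 1) + 47793 = -76*(-8) + 47793 = 608 + 47793 = 48401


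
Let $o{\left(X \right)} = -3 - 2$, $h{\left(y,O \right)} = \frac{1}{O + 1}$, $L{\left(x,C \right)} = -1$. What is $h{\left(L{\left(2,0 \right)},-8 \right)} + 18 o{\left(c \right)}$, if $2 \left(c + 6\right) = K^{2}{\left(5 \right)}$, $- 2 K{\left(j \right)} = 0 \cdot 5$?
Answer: $- \frac{631}{7} \approx -90.143$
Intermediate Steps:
$K{\left(j \right)} = 0$ ($K{\left(j \right)} = - \frac{0 \cdot 5}{2} = \left(- \frac{1}{2}\right) 0 = 0$)
$c = -6$ ($c = -6 + \frac{0^{2}}{2} = -6 + \frac{1}{2} \cdot 0 = -6 + 0 = -6$)
$h{\left(y,O \right)} = \frac{1}{1 + O}$
$o{\left(X \right)} = -5$ ($o{\left(X \right)} = -3 - 2 = -5$)
$h{\left(L{\left(2,0 \right)},-8 \right)} + 18 o{\left(c \right)} = \frac{1}{1 - 8} + 18 \left(-5\right) = \frac{1}{-7} - 90 = - \frac{1}{7} - 90 = - \frac{631}{7}$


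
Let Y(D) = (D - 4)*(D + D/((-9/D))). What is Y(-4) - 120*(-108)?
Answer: 117056/9 ≈ 13006.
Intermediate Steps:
Y(D) = (-4 + D)*(D - D²/9) (Y(D) = (-4 + D)*(D + D*(-D/9)) = (-4 + D)*(D - D²/9))
Y(-4) - 120*(-108) = (⅑)*(-4)*(-36 - 1*(-4)² + 13*(-4)) - 120*(-108) = (⅑)*(-4)*(-36 - 1*16 - 52) + 12960 = (⅑)*(-4)*(-36 - 16 - 52) + 12960 = (⅑)*(-4)*(-104) + 12960 = 416/9 + 12960 = 117056/9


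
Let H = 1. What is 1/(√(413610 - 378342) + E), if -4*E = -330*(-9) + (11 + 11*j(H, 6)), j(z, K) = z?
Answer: -187/131059 - √8817/262118 ≈ -0.0017851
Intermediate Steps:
E = -748 (E = -(-330*(-9) + (11 + 11*1))/4 = -(2970 + (11 + 11))/4 = -(2970 + 22)/4 = -¼*2992 = -748)
1/(√(413610 - 378342) + E) = 1/(√(413610 - 378342) - 748) = 1/(√35268 - 748) = 1/(2*√8817 - 748) = 1/(-748 + 2*√8817)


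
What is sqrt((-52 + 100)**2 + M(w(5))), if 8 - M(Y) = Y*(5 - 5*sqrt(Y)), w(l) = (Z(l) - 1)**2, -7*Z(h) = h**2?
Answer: 2*sqrt(1611778)/49 ≈ 51.819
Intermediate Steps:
Z(h) = -h**2/7
w(l) = (-1 - l**2/7)**2 (w(l) = (-l**2/7 - 1)**2 = (-1 - l**2/7)**2)
M(Y) = 8 - Y*(5 - 5*sqrt(Y))
sqrt((-52 + 100)**2 + M(w(5))) = sqrt((-52 + 100)**2 + (8 - 5*(7 + 5**2)**2/49 + 5*((7 + 5**2)**2/49)**(3/2))) = sqrt(48**2 + (8 - 5*(7 + 25)**2/49 + 5*((7 + 25)**2/49)**(3/2))) = sqrt(2304 + (8 - 5*32**2/49 + 5*((1/49)*32**2)**(3/2))) = sqrt(2304 + (8 - 5*1024/49 + 5*((1/49)*1024)**(3/2))) = sqrt(2304 + (8 - 5*1024/49 + 5*(1024/49)**(3/2))) = sqrt(2304 + (8 - 5120/49 + 5*(32768/343))) = sqrt(2304 + (8 - 5120/49 + 163840/343)) = sqrt(2304 + 130744/343) = sqrt(921016/343) = 2*sqrt(1611778)/49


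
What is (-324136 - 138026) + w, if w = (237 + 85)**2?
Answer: -358478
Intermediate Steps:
w = 103684 (w = 322**2 = 103684)
(-324136 - 138026) + w = (-324136 - 138026) + 103684 = -462162 + 103684 = -358478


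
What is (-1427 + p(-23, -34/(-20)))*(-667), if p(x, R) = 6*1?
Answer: 947807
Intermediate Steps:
p(x, R) = 6
(-1427 + p(-23, -34/(-20)))*(-667) = (-1427 + 6)*(-667) = -1421*(-667) = 947807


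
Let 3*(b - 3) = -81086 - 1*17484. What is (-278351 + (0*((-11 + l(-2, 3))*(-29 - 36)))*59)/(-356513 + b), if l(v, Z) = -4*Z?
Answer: 835053/1168100 ≈ 0.71488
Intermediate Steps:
b = -98561/3 (b = 3 + (-81086 - 1*17484)/3 = 3 + (-81086 - 17484)/3 = 3 + (⅓)*(-98570) = 3 - 98570/3 = -98561/3 ≈ -32854.)
(-278351 + (0*((-11 + l(-2, 3))*(-29 - 36)))*59)/(-356513 + b) = (-278351 + (0*((-11 - 4*3)*(-29 - 36)))*59)/(-356513 - 98561/3) = (-278351 + (0*((-11 - 12)*(-65)))*59)/(-1168100/3) = (-278351 + (0*(-23*(-65)))*59)*(-3/1168100) = (-278351 + (0*1495)*59)*(-3/1168100) = (-278351 + 0*59)*(-3/1168100) = (-278351 + 0)*(-3/1168100) = -278351*(-3/1168100) = 835053/1168100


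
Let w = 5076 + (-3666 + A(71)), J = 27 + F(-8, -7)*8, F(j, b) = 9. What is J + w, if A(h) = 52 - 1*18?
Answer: 1543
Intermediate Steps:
A(h) = 34 (A(h) = 52 - 18 = 34)
J = 99 (J = 27 + 9*8 = 27 + 72 = 99)
w = 1444 (w = 5076 + (-3666 + 34) = 5076 - 3632 = 1444)
J + w = 99 + 1444 = 1543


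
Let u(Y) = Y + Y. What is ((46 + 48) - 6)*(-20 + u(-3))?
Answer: -2288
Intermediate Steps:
u(Y) = 2*Y
((46 + 48) - 6)*(-20 + u(-3)) = ((46 + 48) - 6)*(-20 + 2*(-3)) = (94 - 6)*(-20 - 6) = 88*(-26) = -2288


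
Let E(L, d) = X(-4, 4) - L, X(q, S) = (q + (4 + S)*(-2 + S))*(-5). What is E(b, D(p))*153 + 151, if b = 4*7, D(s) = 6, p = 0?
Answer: -13313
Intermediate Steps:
X(q, S) = -5*q - 5*(-2 + S)*(4 + S) (X(q, S) = (q + (-2 + S)*(4 + S))*(-5) = -5*q - 5*(-2 + S)*(4 + S))
b = 28
E(L, d) = -60 - L (E(L, d) = (40 - 10*4 - 5*(-4) - 5*4²) - L = (40 - 40 + 20 - 5*16) - L = (40 - 40 + 20 - 80) - L = -60 - L)
E(b, D(p))*153 + 151 = (-60 - 1*28)*153 + 151 = (-60 - 28)*153 + 151 = -88*153 + 151 = -13464 + 151 = -13313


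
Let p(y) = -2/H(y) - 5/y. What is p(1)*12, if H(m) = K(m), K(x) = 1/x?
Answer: -84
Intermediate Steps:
H(m) = 1/m
p(y) = -5/y - 2*y (p(y) = -2*y - 5/y = -5/y - 2*y)
p(1)*12 = (-5/1 - 2*1)*12 = (-5*1 - 2)*12 = (-5 - 2)*12 = -7*12 = -84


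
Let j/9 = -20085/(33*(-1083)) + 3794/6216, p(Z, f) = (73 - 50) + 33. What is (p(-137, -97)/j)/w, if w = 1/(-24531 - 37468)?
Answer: -2040489264352/6201003 ≈ -3.2906e+5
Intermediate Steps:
p(Z, f) = 56 (p(Z, f) = 23 + 33 = 56)
j = 6201003/587708 (j = 9*(-20085/(33*(-1083)) + 3794/6216) = 9*(-20085/(-35739) + 3794*(1/6216)) = 9*(-20085*(-1/35739) + 271/444) = 9*(6695/11913 + 271/444) = 9*(2067001/1763124) = 6201003/587708 ≈ 10.551)
w = -1/61999 (w = 1/(-61999) = -1/61999 ≈ -1.6129e-5)
(p(-137, -97)/j)/w = (56/(6201003/587708))/(-1/61999) = (56*(587708/6201003))*(-61999) = (32911648/6201003)*(-61999) = -2040489264352/6201003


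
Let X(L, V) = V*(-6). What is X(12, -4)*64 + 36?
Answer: 1572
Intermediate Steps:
X(L, V) = -6*V
X(12, -4)*64 + 36 = -6*(-4)*64 + 36 = 24*64 + 36 = 1536 + 36 = 1572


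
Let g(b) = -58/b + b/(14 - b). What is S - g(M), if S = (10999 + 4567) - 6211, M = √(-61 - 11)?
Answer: (168611*√2 + 392736*I)/(6*(3*√2 + 7*I)) ≈ 9355.3 - 7.2786*I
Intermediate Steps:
M = 6*I*√2 (M = √(-72) = 6*I*√2 ≈ 8.4853*I)
S = 9355 (S = 15566 - 6211 = 9355)
S - g(M) = 9355 - (812 - (6*I*√2)² - 348*I*√2)/((6*I*√2)*(-14 + 6*I*√2)) = 9355 - (-I*√2/12)*(812 - 1*(-72) - 348*I*√2)/(-14 + 6*I*√2) = 9355 - (-I*√2/12)*(812 + 72 - 348*I*√2)/(-14 + 6*I*√2) = 9355 - (-I*√2/12)*(884 - 348*I*√2)/(-14 + 6*I*√2) = 9355 - (-1)*I*√2*(884 - 348*I*√2)/(12*(-14 + 6*I*√2)) = 9355 + I*√2*(884 - 348*I*√2)/(12*(-14 + 6*I*√2))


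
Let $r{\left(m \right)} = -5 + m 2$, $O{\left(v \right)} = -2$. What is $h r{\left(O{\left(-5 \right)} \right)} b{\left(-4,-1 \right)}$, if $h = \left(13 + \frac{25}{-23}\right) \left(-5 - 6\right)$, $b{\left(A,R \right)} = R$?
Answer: $- \frac{27126}{23} \approx -1179.4$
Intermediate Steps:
$r{\left(m \right)} = -5 + 2 m$
$h = - \frac{3014}{23}$ ($h = \left(13 + 25 \left(- \frac{1}{23}\right)\right) \left(-5 - 6\right) = \left(13 - \frac{25}{23}\right) \left(-11\right) = \frac{274}{23} \left(-11\right) = - \frac{3014}{23} \approx -131.04$)
$h r{\left(O{\left(-5 \right)} \right)} b{\left(-4,-1 \right)} = - \frac{3014 \left(-5 + 2 \left(-2\right)\right) \left(-1\right)}{23} = - \frac{3014 \left(-5 - 4\right) \left(-1\right)}{23} = - \frac{3014 \left(\left(-9\right) \left(-1\right)\right)}{23} = \left(- \frac{3014}{23}\right) 9 = - \frac{27126}{23}$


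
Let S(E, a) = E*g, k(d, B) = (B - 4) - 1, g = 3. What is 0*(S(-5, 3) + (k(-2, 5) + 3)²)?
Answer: 0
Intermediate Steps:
k(d, B) = -5 + B (k(d, B) = (-4 + B) - 1 = -5 + B)
S(E, a) = 3*E (S(E, a) = E*3 = 3*E)
0*(S(-5, 3) + (k(-2, 5) + 3)²) = 0*(3*(-5) + ((-5 + 5) + 3)²) = 0*(-15 + (0 + 3)²) = 0*(-15 + 3²) = 0*(-15 + 9) = 0*(-6) = 0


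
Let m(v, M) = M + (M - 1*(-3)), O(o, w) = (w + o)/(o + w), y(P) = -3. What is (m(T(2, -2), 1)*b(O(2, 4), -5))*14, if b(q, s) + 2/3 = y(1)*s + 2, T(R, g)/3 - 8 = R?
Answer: 3430/3 ≈ 1143.3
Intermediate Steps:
T(R, g) = 24 + 3*R
O(o, w) = 1 (O(o, w) = (o + w)/(o + w) = 1)
m(v, M) = 3 + 2*M (m(v, M) = M + (M + 3) = M + (3 + M) = 3 + 2*M)
b(q, s) = 4/3 - 3*s (b(q, s) = -⅔ + (-3*s + 2) = -⅔ + (2 - 3*s) = 4/3 - 3*s)
(m(T(2, -2), 1)*b(O(2, 4), -5))*14 = ((3 + 2*1)*(4/3 - 3*(-5)))*14 = ((3 + 2)*(4/3 + 15))*14 = (5*(49/3))*14 = (245/3)*14 = 3430/3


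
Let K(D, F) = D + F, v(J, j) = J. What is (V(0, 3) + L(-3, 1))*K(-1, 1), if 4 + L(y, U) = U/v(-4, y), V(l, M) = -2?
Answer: 0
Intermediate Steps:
L(y, U) = -4 - U/4 (L(y, U) = -4 + U/(-4) = -4 + U*(-1/4) = -4 - U/4)
(V(0, 3) + L(-3, 1))*K(-1, 1) = (-2 + (-4 - 1/4*1))*(-1 + 1) = (-2 + (-4 - 1/4))*0 = (-2 - 17/4)*0 = -25/4*0 = 0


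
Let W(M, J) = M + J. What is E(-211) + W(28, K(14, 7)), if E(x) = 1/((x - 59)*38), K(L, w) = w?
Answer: 359099/10260 ≈ 35.000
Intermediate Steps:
W(M, J) = J + M
E(x) = 1/(38*(-59 + x)) (E(x) = (1/38)/(-59 + x) = 1/(38*(-59 + x)))
E(-211) + W(28, K(14, 7)) = 1/(38*(-59 - 211)) + (7 + 28) = (1/38)/(-270) + 35 = (1/38)*(-1/270) + 35 = -1/10260 + 35 = 359099/10260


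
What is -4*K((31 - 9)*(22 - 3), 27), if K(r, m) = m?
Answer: -108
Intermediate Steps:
-4*K((31 - 9)*(22 - 3), 27) = -4*27 = -108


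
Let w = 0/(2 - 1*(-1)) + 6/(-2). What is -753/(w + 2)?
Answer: 753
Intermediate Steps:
w = -3 (w = 0/(2 + 1) + 6*(-1/2) = 0/3 - 3 = 0*(1/3) - 3 = 0 - 3 = -3)
-753/(w + 2) = -753/(-3 + 2) = -753/(-1) = -753*(-1) = 753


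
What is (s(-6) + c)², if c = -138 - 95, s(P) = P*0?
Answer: 54289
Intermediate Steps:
s(P) = 0
c = -233
(s(-6) + c)² = (0 - 233)² = (-233)² = 54289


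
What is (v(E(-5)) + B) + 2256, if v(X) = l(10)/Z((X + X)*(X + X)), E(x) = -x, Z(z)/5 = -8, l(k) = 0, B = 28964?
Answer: 31220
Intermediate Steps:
Z(z) = -40 (Z(z) = 5*(-8) = -40)
v(X) = 0 (v(X) = 0/(-40) = 0*(-1/40) = 0)
(v(E(-5)) + B) + 2256 = (0 + 28964) + 2256 = 28964 + 2256 = 31220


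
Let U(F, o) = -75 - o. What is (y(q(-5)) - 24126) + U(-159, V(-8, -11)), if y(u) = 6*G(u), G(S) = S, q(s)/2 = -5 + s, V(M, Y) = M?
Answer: -24313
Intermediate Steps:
q(s) = -10 + 2*s (q(s) = 2*(-5 + s) = -10 + 2*s)
y(u) = 6*u
(y(q(-5)) - 24126) + U(-159, V(-8, -11)) = (6*(-10 + 2*(-5)) - 24126) + (-75 - 1*(-8)) = (6*(-10 - 10) - 24126) + (-75 + 8) = (6*(-20) - 24126) - 67 = (-120 - 24126) - 67 = -24246 - 67 = -24313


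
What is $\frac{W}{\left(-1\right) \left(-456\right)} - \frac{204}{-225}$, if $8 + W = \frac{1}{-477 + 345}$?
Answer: $\frac{1337927}{1504800} \approx 0.88911$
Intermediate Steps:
$W = - \frac{1057}{132}$ ($W = -8 + \frac{1}{-477 + 345} = -8 + \frac{1}{-132} = -8 - \frac{1}{132} = - \frac{1057}{132} \approx -8.0076$)
$\frac{W}{\left(-1\right) \left(-456\right)} - \frac{204}{-225} = - \frac{1057}{132 \left(\left(-1\right) \left(-456\right)\right)} - \frac{204}{-225} = - \frac{1057}{132 \cdot 456} - - \frac{68}{75} = \left(- \frac{1057}{132}\right) \frac{1}{456} + \frac{68}{75} = - \frac{1057}{60192} + \frac{68}{75} = \frac{1337927}{1504800}$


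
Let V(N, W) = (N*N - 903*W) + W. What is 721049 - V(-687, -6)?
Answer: 243668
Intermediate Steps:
V(N, W) = N² - 902*W (V(N, W) = (N² - 903*W) + W = N² - 902*W)
721049 - V(-687, -6) = 721049 - ((-687)² - 902*(-6)) = 721049 - (471969 + 5412) = 721049 - 1*477381 = 721049 - 477381 = 243668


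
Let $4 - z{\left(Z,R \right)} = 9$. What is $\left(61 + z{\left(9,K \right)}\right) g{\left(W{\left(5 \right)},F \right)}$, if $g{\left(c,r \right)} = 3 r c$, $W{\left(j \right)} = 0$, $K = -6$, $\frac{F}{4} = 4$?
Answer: $0$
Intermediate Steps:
$F = 16$ ($F = 4 \cdot 4 = 16$)
$z{\left(Z,R \right)} = -5$ ($z{\left(Z,R \right)} = 4 - 9 = -5$)
$g{\left(c,r \right)} = 3 c r$
$\left(61 + z{\left(9,K \right)}\right) g{\left(W{\left(5 \right)},F \right)} = \left(61 - 5\right) 3 \cdot 0 \cdot 16 = 56 \cdot 0 = 0$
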